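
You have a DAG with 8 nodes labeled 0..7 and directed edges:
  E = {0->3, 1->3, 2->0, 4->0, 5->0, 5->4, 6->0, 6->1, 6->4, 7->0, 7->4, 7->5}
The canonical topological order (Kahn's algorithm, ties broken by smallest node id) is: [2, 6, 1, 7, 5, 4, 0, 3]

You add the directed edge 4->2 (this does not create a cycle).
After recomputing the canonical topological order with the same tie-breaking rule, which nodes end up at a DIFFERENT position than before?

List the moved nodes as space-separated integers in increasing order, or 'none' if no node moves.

Old toposort: [2, 6, 1, 7, 5, 4, 0, 3]
Added edge 4->2
Recompute Kahn (smallest-id tiebreak):
  initial in-degrees: [5, 1, 1, 2, 3, 1, 0, 0]
  ready (indeg=0): [6, 7]
  pop 6: indeg[0]->4; indeg[1]->0; indeg[4]->2 | ready=[1, 7] | order so far=[6]
  pop 1: indeg[3]->1 | ready=[7] | order so far=[6, 1]
  pop 7: indeg[0]->3; indeg[4]->1; indeg[5]->0 | ready=[5] | order so far=[6, 1, 7]
  pop 5: indeg[0]->2; indeg[4]->0 | ready=[4] | order so far=[6, 1, 7, 5]
  pop 4: indeg[0]->1; indeg[2]->0 | ready=[2] | order so far=[6, 1, 7, 5, 4]
  pop 2: indeg[0]->0 | ready=[0] | order so far=[6, 1, 7, 5, 4, 2]
  pop 0: indeg[3]->0 | ready=[3] | order so far=[6, 1, 7, 5, 4, 2, 0]
  pop 3: no out-edges | ready=[] | order so far=[6, 1, 7, 5, 4, 2, 0, 3]
New canonical toposort: [6, 1, 7, 5, 4, 2, 0, 3]
Compare positions:
  Node 0: index 6 -> 6 (same)
  Node 1: index 2 -> 1 (moved)
  Node 2: index 0 -> 5 (moved)
  Node 3: index 7 -> 7 (same)
  Node 4: index 5 -> 4 (moved)
  Node 5: index 4 -> 3 (moved)
  Node 6: index 1 -> 0 (moved)
  Node 7: index 3 -> 2 (moved)
Nodes that changed position: 1 2 4 5 6 7

Answer: 1 2 4 5 6 7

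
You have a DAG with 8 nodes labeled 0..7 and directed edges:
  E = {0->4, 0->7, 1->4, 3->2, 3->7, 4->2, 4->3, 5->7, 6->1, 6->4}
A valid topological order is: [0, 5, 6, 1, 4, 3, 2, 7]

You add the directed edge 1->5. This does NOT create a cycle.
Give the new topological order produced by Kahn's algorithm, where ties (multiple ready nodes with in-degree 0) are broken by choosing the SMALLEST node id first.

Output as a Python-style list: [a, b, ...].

Old toposort: [0, 5, 6, 1, 4, 3, 2, 7]
Added edge: 1->5
Position of 1 (3) > position of 5 (1). Must reorder: 1 must now come before 5.
Run Kahn's algorithm (break ties by smallest node id):
  initial in-degrees: [0, 1, 2, 1, 3, 1, 0, 3]
  ready (indeg=0): [0, 6]
  pop 0: indeg[4]->2; indeg[7]->2 | ready=[6] | order so far=[0]
  pop 6: indeg[1]->0; indeg[4]->1 | ready=[1] | order so far=[0, 6]
  pop 1: indeg[4]->0; indeg[5]->0 | ready=[4, 5] | order so far=[0, 6, 1]
  pop 4: indeg[2]->1; indeg[3]->0 | ready=[3, 5] | order so far=[0, 6, 1, 4]
  pop 3: indeg[2]->0; indeg[7]->1 | ready=[2, 5] | order so far=[0, 6, 1, 4, 3]
  pop 2: no out-edges | ready=[5] | order so far=[0, 6, 1, 4, 3, 2]
  pop 5: indeg[7]->0 | ready=[7] | order so far=[0, 6, 1, 4, 3, 2, 5]
  pop 7: no out-edges | ready=[] | order so far=[0, 6, 1, 4, 3, 2, 5, 7]
  Result: [0, 6, 1, 4, 3, 2, 5, 7]

Answer: [0, 6, 1, 4, 3, 2, 5, 7]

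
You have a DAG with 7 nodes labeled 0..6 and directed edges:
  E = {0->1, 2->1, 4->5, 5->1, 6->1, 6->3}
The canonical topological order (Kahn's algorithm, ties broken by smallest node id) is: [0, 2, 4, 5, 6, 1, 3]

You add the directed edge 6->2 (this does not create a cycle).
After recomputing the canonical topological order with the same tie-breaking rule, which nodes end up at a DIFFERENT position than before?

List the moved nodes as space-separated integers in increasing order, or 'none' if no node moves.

Old toposort: [0, 2, 4, 5, 6, 1, 3]
Added edge 6->2
Recompute Kahn (smallest-id tiebreak):
  initial in-degrees: [0, 4, 1, 1, 0, 1, 0]
  ready (indeg=0): [0, 4, 6]
  pop 0: indeg[1]->3 | ready=[4, 6] | order so far=[0]
  pop 4: indeg[5]->0 | ready=[5, 6] | order so far=[0, 4]
  pop 5: indeg[1]->2 | ready=[6] | order so far=[0, 4, 5]
  pop 6: indeg[1]->1; indeg[2]->0; indeg[3]->0 | ready=[2, 3] | order so far=[0, 4, 5, 6]
  pop 2: indeg[1]->0 | ready=[1, 3] | order so far=[0, 4, 5, 6, 2]
  pop 1: no out-edges | ready=[3] | order so far=[0, 4, 5, 6, 2, 1]
  pop 3: no out-edges | ready=[] | order so far=[0, 4, 5, 6, 2, 1, 3]
New canonical toposort: [0, 4, 5, 6, 2, 1, 3]
Compare positions:
  Node 0: index 0 -> 0 (same)
  Node 1: index 5 -> 5 (same)
  Node 2: index 1 -> 4 (moved)
  Node 3: index 6 -> 6 (same)
  Node 4: index 2 -> 1 (moved)
  Node 5: index 3 -> 2 (moved)
  Node 6: index 4 -> 3 (moved)
Nodes that changed position: 2 4 5 6

Answer: 2 4 5 6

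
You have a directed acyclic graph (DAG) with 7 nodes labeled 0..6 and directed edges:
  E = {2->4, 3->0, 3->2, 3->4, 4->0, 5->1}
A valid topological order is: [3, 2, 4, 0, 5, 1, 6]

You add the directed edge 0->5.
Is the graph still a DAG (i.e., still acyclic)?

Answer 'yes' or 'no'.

Given toposort: [3, 2, 4, 0, 5, 1, 6]
Position of 0: index 3; position of 5: index 4
New edge 0->5: forward
Forward edge: respects the existing order. Still a DAG, same toposort still valid.
Still a DAG? yes

Answer: yes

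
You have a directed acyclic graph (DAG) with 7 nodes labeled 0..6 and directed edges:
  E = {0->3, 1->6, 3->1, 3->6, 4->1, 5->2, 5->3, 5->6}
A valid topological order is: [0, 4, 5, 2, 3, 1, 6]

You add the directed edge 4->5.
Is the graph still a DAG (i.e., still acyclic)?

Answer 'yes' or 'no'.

Given toposort: [0, 4, 5, 2, 3, 1, 6]
Position of 4: index 1; position of 5: index 2
New edge 4->5: forward
Forward edge: respects the existing order. Still a DAG, same toposort still valid.
Still a DAG? yes

Answer: yes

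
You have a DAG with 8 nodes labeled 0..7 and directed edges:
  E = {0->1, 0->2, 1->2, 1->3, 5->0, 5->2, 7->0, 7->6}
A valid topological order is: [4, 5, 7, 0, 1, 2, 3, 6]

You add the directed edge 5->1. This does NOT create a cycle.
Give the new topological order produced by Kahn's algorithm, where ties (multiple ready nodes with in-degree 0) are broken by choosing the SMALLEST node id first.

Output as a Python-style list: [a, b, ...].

Answer: [4, 5, 7, 0, 1, 2, 3, 6]

Derivation:
Old toposort: [4, 5, 7, 0, 1, 2, 3, 6]
Added edge: 5->1
Position of 5 (1) < position of 1 (4). Old order still valid.
Run Kahn's algorithm (break ties by smallest node id):
  initial in-degrees: [2, 2, 3, 1, 0, 0, 1, 0]
  ready (indeg=0): [4, 5, 7]
  pop 4: no out-edges | ready=[5, 7] | order so far=[4]
  pop 5: indeg[0]->1; indeg[1]->1; indeg[2]->2 | ready=[7] | order so far=[4, 5]
  pop 7: indeg[0]->0; indeg[6]->0 | ready=[0, 6] | order so far=[4, 5, 7]
  pop 0: indeg[1]->0; indeg[2]->1 | ready=[1, 6] | order so far=[4, 5, 7, 0]
  pop 1: indeg[2]->0; indeg[3]->0 | ready=[2, 3, 6] | order so far=[4, 5, 7, 0, 1]
  pop 2: no out-edges | ready=[3, 6] | order so far=[4, 5, 7, 0, 1, 2]
  pop 3: no out-edges | ready=[6] | order so far=[4, 5, 7, 0, 1, 2, 3]
  pop 6: no out-edges | ready=[] | order so far=[4, 5, 7, 0, 1, 2, 3, 6]
  Result: [4, 5, 7, 0, 1, 2, 3, 6]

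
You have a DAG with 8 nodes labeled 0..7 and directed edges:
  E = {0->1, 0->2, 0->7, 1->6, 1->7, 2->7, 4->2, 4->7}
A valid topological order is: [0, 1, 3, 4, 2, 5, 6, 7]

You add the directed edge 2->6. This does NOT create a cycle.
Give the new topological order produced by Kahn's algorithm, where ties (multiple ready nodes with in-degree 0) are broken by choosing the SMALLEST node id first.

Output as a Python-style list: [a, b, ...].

Answer: [0, 1, 3, 4, 2, 5, 6, 7]

Derivation:
Old toposort: [0, 1, 3, 4, 2, 5, 6, 7]
Added edge: 2->6
Position of 2 (4) < position of 6 (6). Old order still valid.
Run Kahn's algorithm (break ties by smallest node id):
  initial in-degrees: [0, 1, 2, 0, 0, 0, 2, 4]
  ready (indeg=0): [0, 3, 4, 5]
  pop 0: indeg[1]->0; indeg[2]->1; indeg[7]->3 | ready=[1, 3, 4, 5] | order so far=[0]
  pop 1: indeg[6]->1; indeg[7]->2 | ready=[3, 4, 5] | order so far=[0, 1]
  pop 3: no out-edges | ready=[4, 5] | order so far=[0, 1, 3]
  pop 4: indeg[2]->0; indeg[7]->1 | ready=[2, 5] | order so far=[0, 1, 3, 4]
  pop 2: indeg[6]->0; indeg[7]->0 | ready=[5, 6, 7] | order so far=[0, 1, 3, 4, 2]
  pop 5: no out-edges | ready=[6, 7] | order so far=[0, 1, 3, 4, 2, 5]
  pop 6: no out-edges | ready=[7] | order so far=[0, 1, 3, 4, 2, 5, 6]
  pop 7: no out-edges | ready=[] | order so far=[0, 1, 3, 4, 2, 5, 6, 7]
  Result: [0, 1, 3, 4, 2, 5, 6, 7]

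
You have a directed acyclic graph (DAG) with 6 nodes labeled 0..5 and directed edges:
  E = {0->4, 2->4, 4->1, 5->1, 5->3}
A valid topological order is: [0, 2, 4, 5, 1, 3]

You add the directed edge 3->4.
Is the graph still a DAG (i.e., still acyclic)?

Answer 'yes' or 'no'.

Given toposort: [0, 2, 4, 5, 1, 3]
Position of 3: index 5; position of 4: index 2
New edge 3->4: backward (u after v in old order)
Backward edge: old toposort is now invalid. Check if this creates a cycle.
Does 4 already reach 3? Reachable from 4: [1, 4]. NO -> still a DAG (reorder needed).
Still a DAG? yes

Answer: yes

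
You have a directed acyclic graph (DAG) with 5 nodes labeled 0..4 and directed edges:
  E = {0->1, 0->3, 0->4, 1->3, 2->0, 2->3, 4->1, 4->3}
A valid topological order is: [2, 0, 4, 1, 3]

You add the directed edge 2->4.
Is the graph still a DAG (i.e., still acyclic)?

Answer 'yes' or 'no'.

Answer: yes

Derivation:
Given toposort: [2, 0, 4, 1, 3]
Position of 2: index 0; position of 4: index 2
New edge 2->4: forward
Forward edge: respects the existing order. Still a DAG, same toposort still valid.
Still a DAG? yes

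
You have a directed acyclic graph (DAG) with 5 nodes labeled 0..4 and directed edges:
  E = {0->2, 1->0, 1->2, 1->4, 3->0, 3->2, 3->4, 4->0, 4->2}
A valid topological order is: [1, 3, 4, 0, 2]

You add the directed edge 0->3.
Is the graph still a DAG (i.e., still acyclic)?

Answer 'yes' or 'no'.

Answer: no

Derivation:
Given toposort: [1, 3, 4, 0, 2]
Position of 0: index 3; position of 3: index 1
New edge 0->3: backward (u after v in old order)
Backward edge: old toposort is now invalid. Check if this creates a cycle.
Does 3 already reach 0? Reachable from 3: [0, 2, 3, 4]. YES -> cycle!
Still a DAG? no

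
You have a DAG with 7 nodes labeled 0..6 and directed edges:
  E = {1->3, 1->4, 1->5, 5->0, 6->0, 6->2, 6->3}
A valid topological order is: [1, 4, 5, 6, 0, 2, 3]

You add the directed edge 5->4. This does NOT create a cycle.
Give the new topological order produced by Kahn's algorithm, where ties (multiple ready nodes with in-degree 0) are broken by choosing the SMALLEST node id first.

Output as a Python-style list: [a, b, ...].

Old toposort: [1, 4, 5, 6, 0, 2, 3]
Added edge: 5->4
Position of 5 (2) > position of 4 (1). Must reorder: 5 must now come before 4.
Run Kahn's algorithm (break ties by smallest node id):
  initial in-degrees: [2, 0, 1, 2, 2, 1, 0]
  ready (indeg=0): [1, 6]
  pop 1: indeg[3]->1; indeg[4]->1; indeg[5]->0 | ready=[5, 6] | order so far=[1]
  pop 5: indeg[0]->1; indeg[4]->0 | ready=[4, 6] | order so far=[1, 5]
  pop 4: no out-edges | ready=[6] | order so far=[1, 5, 4]
  pop 6: indeg[0]->0; indeg[2]->0; indeg[3]->0 | ready=[0, 2, 3] | order so far=[1, 5, 4, 6]
  pop 0: no out-edges | ready=[2, 3] | order so far=[1, 5, 4, 6, 0]
  pop 2: no out-edges | ready=[3] | order so far=[1, 5, 4, 6, 0, 2]
  pop 3: no out-edges | ready=[] | order so far=[1, 5, 4, 6, 0, 2, 3]
  Result: [1, 5, 4, 6, 0, 2, 3]

Answer: [1, 5, 4, 6, 0, 2, 3]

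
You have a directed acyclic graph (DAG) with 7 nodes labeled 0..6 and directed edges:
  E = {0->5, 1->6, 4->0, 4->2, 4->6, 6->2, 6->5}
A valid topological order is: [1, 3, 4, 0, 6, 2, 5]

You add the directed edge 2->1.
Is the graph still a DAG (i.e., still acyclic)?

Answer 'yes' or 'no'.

Answer: no

Derivation:
Given toposort: [1, 3, 4, 0, 6, 2, 5]
Position of 2: index 5; position of 1: index 0
New edge 2->1: backward (u after v in old order)
Backward edge: old toposort is now invalid. Check if this creates a cycle.
Does 1 already reach 2? Reachable from 1: [1, 2, 5, 6]. YES -> cycle!
Still a DAG? no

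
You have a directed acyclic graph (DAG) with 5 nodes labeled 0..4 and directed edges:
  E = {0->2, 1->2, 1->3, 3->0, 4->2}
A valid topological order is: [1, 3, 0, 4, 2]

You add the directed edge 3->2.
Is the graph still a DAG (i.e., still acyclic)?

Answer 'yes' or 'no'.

Given toposort: [1, 3, 0, 4, 2]
Position of 3: index 1; position of 2: index 4
New edge 3->2: forward
Forward edge: respects the existing order. Still a DAG, same toposort still valid.
Still a DAG? yes

Answer: yes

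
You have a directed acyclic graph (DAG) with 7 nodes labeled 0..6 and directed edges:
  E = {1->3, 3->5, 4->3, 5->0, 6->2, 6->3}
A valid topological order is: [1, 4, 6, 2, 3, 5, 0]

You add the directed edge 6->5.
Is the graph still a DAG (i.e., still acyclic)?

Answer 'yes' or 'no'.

Answer: yes

Derivation:
Given toposort: [1, 4, 6, 2, 3, 5, 0]
Position of 6: index 2; position of 5: index 5
New edge 6->5: forward
Forward edge: respects the existing order. Still a DAG, same toposort still valid.
Still a DAG? yes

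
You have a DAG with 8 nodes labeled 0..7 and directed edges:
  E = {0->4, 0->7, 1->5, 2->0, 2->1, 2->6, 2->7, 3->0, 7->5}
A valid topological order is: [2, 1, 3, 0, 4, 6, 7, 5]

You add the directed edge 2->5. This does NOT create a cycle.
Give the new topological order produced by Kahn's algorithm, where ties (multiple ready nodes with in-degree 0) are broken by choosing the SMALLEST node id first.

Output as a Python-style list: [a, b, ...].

Old toposort: [2, 1, 3, 0, 4, 6, 7, 5]
Added edge: 2->5
Position of 2 (0) < position of 5 (7). Old order still valid.
Run Kahn's algorithm (break ties by smallest node id):
  initial in-degrees: [2, 1, 0, 0, 1, 3, 1, 2]
  ready (indeg=0): [2, 3]
  pop 2: indeg[0]->1; indeg[1]->0; indeg[5]->2; indeg[6]->0; indeg[7]->1 | ready=[1, 3, 6] | order so far=[2]
  pop 1: indeg[5]->1 | ready=[3, 6] | order so far=[2, 1]
  pop 3: indeg[0]->0 | ready=[0, 6] | order so far=[2, 1, 3]
  pop 0: indeg[4]->0; indeg[7]->0 | ready=[4, 6, 7] | order so far=[2, 1, 3, 0]
  pop 4: no out-edges | ready=[6, 7] | order so far=[2, 1, 3, 0, 4]
  pop 6: no out-edges | ready=[7] | order so far=[2, 1, 3, 0, 4, 6]
  pop 7: indeg[5]->0 | ready=[5] | order so far=[2, 1, 3, 0, 4, 6, 7]
  pop 5: no out-edges | ready=[] | order so far=[2, 1, 3, 0, 4, 6, 7, 5]
  Result: [2, 1, 3, 0, 4, 6, 7, 5]

Answer: [2, 1, 3, 0, 4, 6, 7, 5]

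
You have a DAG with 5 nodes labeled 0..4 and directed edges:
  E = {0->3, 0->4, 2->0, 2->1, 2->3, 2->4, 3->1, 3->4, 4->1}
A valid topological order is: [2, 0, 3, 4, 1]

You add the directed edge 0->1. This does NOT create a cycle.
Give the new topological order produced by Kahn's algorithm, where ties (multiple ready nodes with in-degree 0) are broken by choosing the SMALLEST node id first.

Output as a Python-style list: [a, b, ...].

Answer: [2, 0, 3, 4, 1]

Derivation:
Old toposort: [2, 0, 3, 4, 1]
Added edge: 0->1
Position of 0 (1) < position of 1 (4). Old order still valid.
Run Kahn's algorithm (break ties by smallest node id):
  initial in-degrees: [1, 4, 0, 2, 3]
  ready (indeg=0): [2]
  pop 2: indeg[0]->0; indeg[1]->3; indeg[3]->1; indeg[4]->2 | ready=[0] | order so far=[2]
  pop 0: indeg[1]->2; indeg[3]->0; indeg[4]->1 | ready=[3] | order so far=[2, 0]
  pop 3: indeg[1]->1; indeg[4]->0 | ready=[4] | order so far=[2, 0, 3]
  pop 4: indeg[1]->0 | ready=[1] | order so far=[2, 0, 3, 4]
  pop 1: no out-edges | ready=[] | order so far=[2, 0, 3, 4, 1]
  Result: [2, 0, 3, 4, 1]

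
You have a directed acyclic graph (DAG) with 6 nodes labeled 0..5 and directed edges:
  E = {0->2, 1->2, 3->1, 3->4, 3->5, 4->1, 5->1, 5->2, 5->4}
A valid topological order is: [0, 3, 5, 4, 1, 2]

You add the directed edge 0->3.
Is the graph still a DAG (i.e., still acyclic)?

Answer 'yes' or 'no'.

Given toposort: [0, 3, 5, 4, 1, 2]
Position of 0: index 0; position of 3: index 1
New edge 0->3: forward
Forward edge: respects the existing order. Still a DAG, same toposort still valid.
Still a DAG? yes

Answer: yes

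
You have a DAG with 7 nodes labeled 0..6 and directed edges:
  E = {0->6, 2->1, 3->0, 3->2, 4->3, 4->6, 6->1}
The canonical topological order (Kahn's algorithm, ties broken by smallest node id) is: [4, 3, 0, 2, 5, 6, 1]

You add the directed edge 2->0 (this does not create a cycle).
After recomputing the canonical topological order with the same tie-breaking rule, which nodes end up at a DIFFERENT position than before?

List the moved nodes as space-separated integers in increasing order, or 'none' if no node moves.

Old toposort: [4, 3, 0, 2, 5, 6, 1]
Added edge 2->0
Recompute Kahn (smallest-id tiebreak):
  initial in-degrees: [2, 2, 1, 1, 0, 0, 2]
  ready (indeg=0): [4, 5]
  pop 4: indeg[3]->0; indeg[6]->1 | ready=[3, 5] | order so far=[4]
  pop 3: indeg[0]->1; indeg[2]->0 | ready=[2, 5] | order so far=[4, 3]
  pop 2: indeg[0]->0; indeg[1]->1 | ready=[0, 5] | order so far=[4, 3, 2]
  pop 0: indeg[6]->0 | ready=[5, 6] | order so far=[4, 3, 2, 0]
  pop 5: no out-edges | ready=[6] | order so far=[4, 3, 2, 0, 5]
  pop 6: indeg[1]->0 | ready=[1] | order so far=[4, 3, 2, 0, 5, 6]
  pop 1: no out-edges | ready=[] | order so far=[4, 3, 2, 0, 5, 6, 1]
New canonical toposort: [4, 3, 2, 0, 5, 6, 1]
Compare positions:
  Node 0: index 2 -> 3 (moved)
  Node 1: index 6 -> 6 (same)
  Node 2: index 3 -> 2 (moved)
  Node 3: index 1 -> 1 (same)
  Node 4: index 0 -> 0 (same)
  Node 5: index 4 -> 4 (same)
  Node 6: index 5 -> 5 (same)
Nodes that changed position: 0 2

Answer: 0 2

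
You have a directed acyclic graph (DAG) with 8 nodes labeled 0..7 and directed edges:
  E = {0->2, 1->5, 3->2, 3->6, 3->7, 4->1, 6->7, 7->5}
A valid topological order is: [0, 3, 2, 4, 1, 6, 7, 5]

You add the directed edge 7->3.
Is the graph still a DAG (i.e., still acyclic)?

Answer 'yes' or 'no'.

Answer: no

Derivation:
Given toposort: [0, 3, 2, 4, 1, 6, 7, 5]
Position of 7: index 6; position of 3: index 1
New edge 7->3: backward (u after v in old order)
Backward edge: old toposort is now invalid. Check if this creates a cycle.
Does 3 already reach 7? Reachable from 3: [2, 3, 5, 6, 7]. YES -> cycle!
Still a DAG? no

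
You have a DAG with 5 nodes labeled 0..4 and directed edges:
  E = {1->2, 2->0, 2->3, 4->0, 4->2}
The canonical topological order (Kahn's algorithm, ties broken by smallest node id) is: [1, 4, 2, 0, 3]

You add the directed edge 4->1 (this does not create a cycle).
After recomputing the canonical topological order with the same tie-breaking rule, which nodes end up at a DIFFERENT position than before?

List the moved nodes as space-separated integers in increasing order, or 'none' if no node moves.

Old toposort: [1, 4, 2, 0, 3]
Added edge 4->1
Recompute Kahn (smallest-id tiebreak):
  initial in-degrees: [2, 1, 2, 1, 0]
  ready (indeg=0): [4]
  pop 4: indeg[0]->1; indeg[1]->0; indeg[2]->1 | ready=[1] | order so far=[4]
  pop 1: indeg[2]->0 | ready=[2] | order so far=[4, 1]
  pop 2: indeg[0]->0; indeg[3]->0 | ready=[0, 3] | order so far=[4, 1, 2]
  pop 0: no out-edges | ready=[3] | order so far=[4, 1, 2, 0]
  pop 3: no out-edges | ready=[] | order so far=[4, 1, 2, 0, 3]
New canonical toposort: [4, 1, 2, 0, 3]
Compare positions:
  Node 0: index 3 -> 3 (same)
  Node 1: index 0 -> 1 (moved)
  Node 2: index 2 -> 2 (same)
  Node 3: index 4 -> 4 (same)
  Node 4: index 1 -> 0 (moved)
Nodes that changed position: 1 4

Answer: 1 4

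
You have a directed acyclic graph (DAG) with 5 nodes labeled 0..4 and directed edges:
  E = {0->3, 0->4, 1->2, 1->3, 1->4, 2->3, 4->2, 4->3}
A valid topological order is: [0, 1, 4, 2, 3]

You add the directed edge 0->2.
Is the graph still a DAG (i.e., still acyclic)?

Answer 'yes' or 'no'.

Answer: yes

Derivation:
Given toposort: [0, 1, 4, 2, 3]
Position of 0: index 0; position of 2: index 3
New edge 0->2: forward
Forward edge: respects the existing order. Still a DAG, same toposort still valid.
Still a DAG? yes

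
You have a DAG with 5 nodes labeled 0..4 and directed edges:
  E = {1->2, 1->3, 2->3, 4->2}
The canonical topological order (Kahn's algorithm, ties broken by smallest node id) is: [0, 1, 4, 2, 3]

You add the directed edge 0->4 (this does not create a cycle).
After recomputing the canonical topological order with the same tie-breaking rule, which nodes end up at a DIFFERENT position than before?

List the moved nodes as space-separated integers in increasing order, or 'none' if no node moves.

Old toposort: [0, 1, 4, 2, 3]
Added edge 0->4
Recompute Kahn (smallest-id tiebreak):
  initial in-degrees: [0, 0, 2, 2, 1]
  ready (indeg=0): [0, 1]
  pop 0: indeg[4]->0 | ready=[1, 4] | order so far=[0]
  pop 1: indeg[2]->1; indeg[3]->1 | ready=[4] | order so far=[0, 1]
  pop 4: indeg[2]->0 | ready=[2] | order so far=[0, 1, 4]
  pop 2: indeg[3]->0 | ready=[3] | order so far=[0, 1, 4, 2]
  pop 3: no out-edges | ready=[] | order so far=[0, 1, 4, 2, 3]
New canonical toposort: [0, 1, 4, 2, 3]
Compare positions:
  Node 0: index 0 -> 0 (same)
  Node 1: index 1 -> 1 (same)
  Node 2: index 3 -> 3 (same)
  Node 3: index 4 -> 4 (same)
  Node 4: index 2 -> 2 (same)
Nodes that changed position: none

Answer: none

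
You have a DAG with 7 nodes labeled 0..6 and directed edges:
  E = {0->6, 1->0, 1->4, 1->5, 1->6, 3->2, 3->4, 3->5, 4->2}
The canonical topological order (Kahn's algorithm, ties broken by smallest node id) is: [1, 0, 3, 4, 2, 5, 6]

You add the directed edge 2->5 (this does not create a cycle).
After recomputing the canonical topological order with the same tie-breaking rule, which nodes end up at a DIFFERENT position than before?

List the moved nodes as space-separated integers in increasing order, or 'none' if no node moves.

Answer: none

Derivation:
Old toposort: [1, 0, 3, 4, 2, 5, 6]
Added edge 2->5
Recompute Kahn (smallest-id tiebreak):
  initial in-degrees: [1, 0, 2, 0, 2, 3, 2]
  ready (indeg=0): [1, 3]
  pop 1: indeg[0]->0; indeg[4]->1; indeg[5]->2; indeg[6]->1 | ready=[0, 3] | order so far=[1]
  pop 0: indeg[6]->0 | ready=[3, 6] | order so far=[1, 0]
  pop 3: indeg[2]->1; indeg[4]->0; indeg[5]->1 | ready=[4, 6] | order so far=[1, 0, 3]
  pop 4: indeg[2]->0 | ready=[2, 6] | order so far=[1, 0, 3, 4]
  pop 2: indeg[5]->0 | ready=[5, 6] | order so far=[1, 0, 3, 4, 2]
  pop 5: no out-edges | ready=[6] | order so far=[1, 0, 3, 4, 2, 5]
  pop 6: no out-edges | ready=[] | order so far=[1, 0, 3, 4, 2, 5, 6]
New canonical toposort: [1, 0, 3, 4, 2, 5, 6]
Compare positions:
  Node 0: index 1 -> 1 (same)
  Node 1: index 0 -> 0 (same)
  Node 2: index 4 -> 4 (same)
  Node 3: index 2 -> 2 (same)
  Node 4: index 3 -> 3 (same)
  Node 5: index 5 -> 5 (same)
  Node 6: index 6 -> 6 (same)
Nodes that changed position: none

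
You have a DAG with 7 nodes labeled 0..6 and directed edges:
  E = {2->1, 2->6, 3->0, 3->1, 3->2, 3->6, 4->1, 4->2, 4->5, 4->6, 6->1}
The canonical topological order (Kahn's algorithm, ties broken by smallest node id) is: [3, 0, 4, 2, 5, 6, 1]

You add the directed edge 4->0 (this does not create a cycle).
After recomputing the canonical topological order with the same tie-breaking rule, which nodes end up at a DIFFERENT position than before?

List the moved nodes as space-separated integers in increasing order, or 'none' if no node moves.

Old toposort: [3, 0, 4, 2, 5, 6, 1]
Added edge 4->0
Recompute Kahn (smallest-id tiebreak):
  initial in-degrees: [2, 4, 2, 0, 0, 1, 3]
  ready (indeg=0): [3, 4]
  pop 3: indeg[0]->1; indeg[1]->3; indeg[2]->1; indeg[6]->2 | ready=[4] | order so far=[3]
  pop 4: indeg[0]->0; indeg[1]->2; indeg[2]->0; indeg[5]->0; indeg[6]->1 | ready=[0, 2, 5] | order so far=[3, 4]
  pop 0: no out-edges | ready=[2, 5] | order so far=[3, 4, 0]
  pop 2: indeg[1]->1; indeg[6]->0 | ready=[5, 6] | order so far=[3, 4, 0, 2]
  pop 5: no out-edges | ready=[6] | order so far=[3, 4, 0, 2, 5]
  pop 6: indeg[1]->0 | ready=[1] | order so far=[3, 4, 0, 2, 5, 6]
  pop 1: no out-edges | ready=[] | order so far=[3, 4, 0, 2, 5, 6, 1]
New canonical toposort: [3, 4, 0, 2, 5, 6, 1]
Compare positions:
  Node 0: index 1 -> 2 (moved)
  Node 1: index 6 -> 6 (same)
  Node 2: index 3 -> 3 (same)
  Node 3: index 0 -> 0 (same)
  Node 4: index 2 -> 1 (moved)
  Node 5: index 4 -> 4 (same)
  Node 6: index 5 -> 5 (same)
Nodes that changed position: 0 4

Answer: 0 4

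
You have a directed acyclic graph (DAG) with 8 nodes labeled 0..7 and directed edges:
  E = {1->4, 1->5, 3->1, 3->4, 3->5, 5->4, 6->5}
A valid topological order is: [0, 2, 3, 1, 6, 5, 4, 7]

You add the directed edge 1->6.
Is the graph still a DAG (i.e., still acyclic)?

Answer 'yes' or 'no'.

Answer: yes

Derivation:
Given toposort: [0, 2, 3, 1, 6, 5, 4, 7]
Position of 1: index 3; position of 6: index 4
New edge 1->6: forward
Forward edge: respects the existing order. Still a DAG, same toposort still valid.
Still a DAG? yes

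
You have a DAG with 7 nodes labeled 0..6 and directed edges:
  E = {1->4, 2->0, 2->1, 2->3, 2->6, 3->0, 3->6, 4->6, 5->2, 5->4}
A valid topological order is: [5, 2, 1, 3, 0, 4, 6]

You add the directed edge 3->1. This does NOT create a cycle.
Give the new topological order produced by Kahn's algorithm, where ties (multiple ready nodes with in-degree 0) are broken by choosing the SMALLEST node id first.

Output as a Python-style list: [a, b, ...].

Old toposort: [5, 2, 1, 3, 0, 4, 6]
Added edge: 3->1
Position of 3 (3) > position of 1 (2). Must reorder: 3 must now come before 1.
Run Kahn's algorithm (break ties by smallest node id):
  initial in-degrees: [2, 2, 1, 1, 2, 0, 3]
  ready (indeg=0): [5]
  pop 5: indeg[2]->0; indeg[4]->1 | ready=[2] | order so far=[5]
  pop 2: indeg[0]->1; indeg[1]->1; indeg[3]->0; indeg[6]->2 | ready=[3] | order so far=[5, 2]
  pop 3: indeg[0]->0; indeg[1]->0; indeg[6]->1 | ready=[0, 1] | order so far=[5, 2, 3]
  pop 0: no out-edges | ready=[1] | order so far=[5, 2, 3, 0]
  pop 1: indeg[4]->0 | ready=[4] | order so far=[5, 2, 3, 0, 1]
  pop 4: indeg[6]->0 | ready=[6] | order so far=[5, 2, 3, 0, 1, 4]
  pop 6: no out-edges | ready=[] | order so far=[5, 2, 3, 0, 1, 4, 6]
  Result: [5, 2, 3, 0, 1, 4, 6]

Answer: [5, 2, 3, 0, 1, 4, 6]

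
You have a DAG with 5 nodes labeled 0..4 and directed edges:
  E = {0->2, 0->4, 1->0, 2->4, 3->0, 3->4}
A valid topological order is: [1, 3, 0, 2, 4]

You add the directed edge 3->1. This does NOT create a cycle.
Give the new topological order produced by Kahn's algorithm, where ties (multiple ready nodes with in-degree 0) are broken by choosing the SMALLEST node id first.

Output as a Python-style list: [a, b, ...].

Old toposort: [1, 3, 0, 2, 4]
Added edge: 3->1
Position of 3 (1) > position of 1 (0). Must reorder: 3 must now come before 1.
Run Kahn's algorithm (break ties by smallest node id):
  initial in-degrees: [2, 1, 1, 0, 3]
  ready (indeg=0): [3]
  pop 3: indeg[0]->1; indeg[1]->0; indeg[4]->2 | ready=[1] | order so far=[3]
  pop 1: indeg[0]->0 | ready=[0] | order so far=[3, 1]
  pop 0: indeg[2]->0; indeg[4]->1 | ready=[2] | order so far=[3, 1, 0]
  pop 2: indeg[4]->0 | ready=[4] | order so far=[3, 1, 0, 2]
  pop 4: no out-edges | ready=[] | order so far=[3, 1, 0, 2, 4]
  Result: [3, 1, 0, 2, 4]

Answer: [3, 1, 0, 2, 4]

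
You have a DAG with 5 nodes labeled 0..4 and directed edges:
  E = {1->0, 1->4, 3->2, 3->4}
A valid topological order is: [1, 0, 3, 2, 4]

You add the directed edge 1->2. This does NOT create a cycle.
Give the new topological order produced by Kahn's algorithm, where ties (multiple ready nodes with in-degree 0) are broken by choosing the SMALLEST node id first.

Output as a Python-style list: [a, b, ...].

Old toposort: [1, 0, 3, 2, 4]
Added edge: 1->2
Position of 1 (0) < position of 2 (3). Old order still valid.
Run Kahn's algorithm (break ties by smallest node id):
  initial in-degrees: [1, 0, 2, 0, 2]
  ready (indeg=0): [1, 3]
  pop 1: indeg[0]->0; indeg[2]->1; indeg[4]->1 | ready=[0, 3] | order so far=[1]
  pop 0: no out-edges | ready=[3] | order so far=[1, 0]
  pop 3: indeg[2]->0; indeg[4]->0 | ready=[2, 4] | order so far=[1, 0, 3]
  pop 2: no out-edges | ready=[4] | order so far=[1, 0, 3, 2]
  pop 4: no out-edges | ready=[] | order so far=[1, 0, 3, 2, 4]
  Result: [1, 0, 3, 2, 4]

Answer: [1, 0, 3, 2, 4]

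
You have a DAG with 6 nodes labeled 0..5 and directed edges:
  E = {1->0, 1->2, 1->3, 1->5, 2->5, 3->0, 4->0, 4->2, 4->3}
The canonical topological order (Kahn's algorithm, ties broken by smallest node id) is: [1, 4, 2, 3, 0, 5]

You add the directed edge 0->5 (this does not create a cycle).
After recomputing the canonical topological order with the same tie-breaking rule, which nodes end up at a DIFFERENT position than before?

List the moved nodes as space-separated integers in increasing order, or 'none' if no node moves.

Old toposort: [1, 4, 2, 3, 0, 5]
Added edge 0->5
Recompute Kahn (smallest-id tiebreak):
  initial in-degrees: [3, 0, 2, 2, 0, 3]
  ready (indeg=0): [1, 4]
  pop 1: indeg[0]->2; indeg[2]->1; indeg[3]->1; indeg[5]->2 | ready=[4] | order so far=[1]
  pop 4: indeg[0]->1; indeg[2]->0; indeg[3]->0 | ready=[2, 3] | order so far=[1, 4]
  pop 2: indeg[5]->1 | ready=[3] | order so far=[1, 4, 2]
  pop 3: indeg[0]->0 | ready=[0] | order so far=[1, 4, 2, 3]
  pop 0: indeg[5]->0 | ready=[5] | order so far=[1, 4, 2, 3, 0]
  pop 5: no out-edges | ready=[] | order so far=[1, 4, 2, 3, 0, 5]
New canonical toposort: [1, 4, 2, 3, 0, 5]
Compare positions:
  Node 0: index 4 -> 4 (same)
  Node 1: index 0 -> 0 (same)
  Node 2: index 2 -> 2 (same)
  Node 3: index 3 -> 3 (same)
  Node 4: index 1 -> 1 (same)
  Node 5: index 5 -> 5 (same)
Nodes that changed position: none

Answer: none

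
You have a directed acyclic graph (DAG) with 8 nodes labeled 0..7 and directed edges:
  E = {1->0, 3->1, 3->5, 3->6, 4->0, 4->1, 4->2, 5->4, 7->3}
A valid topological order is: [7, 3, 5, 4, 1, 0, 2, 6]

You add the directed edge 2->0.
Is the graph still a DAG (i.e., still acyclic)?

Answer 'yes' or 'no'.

Answer: yes

Derivation:
Given toposort: [7, 3, 5, 4, 1, 0, 2, 6]
Position of 2: index 6; position of 0: index 5
New edge 2->0: backward (u after v in old order)
Backward edge: old toposort is now invalid. Check if this creates a cycle.
Does 0 already reach 2? Reachable from 0: [0]. NO -> still a DAG (reorder needed).
Still a DAG? yes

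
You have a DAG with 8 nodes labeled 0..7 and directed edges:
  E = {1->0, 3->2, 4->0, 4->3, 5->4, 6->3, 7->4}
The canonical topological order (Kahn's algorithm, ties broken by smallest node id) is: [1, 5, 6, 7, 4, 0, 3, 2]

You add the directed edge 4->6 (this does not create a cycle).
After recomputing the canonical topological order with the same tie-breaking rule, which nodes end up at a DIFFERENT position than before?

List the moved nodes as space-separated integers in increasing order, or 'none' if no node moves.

Old toposort: [1, 5, 6, 7, 4, 0, 3, 2]
Added edge 4->6
Recompute Kahn (smallest-id tiebreak):
  initial in-degrees: [2, 0, 1, 2, 2, 0, 1, 0]
  ready (indeg=0): [1, 5, 7]
  pop 1: indeg[0]->1 | ready=[5, 7] | order so far=[1]
  pop 5: indeg[4]->1 | ready=[7] | order so far=[1, 5]
  pop 7: indeg[4]->0 | ready=[4] | order so far=[1, 5, 7]
  pop 4: indeg[0]->0; indeg[3]->1; indeg[6]->0 | ready=[0, 6] | order so far=[1, 5, 7, 4]
  pop 0: no out-edges | ready=[6] | order so far=[1, 5, 7, 4, 0]
  pop 6: indeg[3]->0 | ready=[3] | order so far=[1, 5, 7, 4, 0, 6]
  pop 3: indeg[2]->0 | ready=[2] | order so far=[1, 5, 7, 4, 0, 6, 3]
  pop 2: no out-edges | ready=[] | order so far=[1, 5, 7, 4, 0, 6, 3, 2]
New canonical toposort: [1, 5, 7, 4, 0, 6, 3, 2]
Compare positions:
  Node 0: index 5 -> 4 (moved)
  Node 1: index 0 -> 0 (same)
  Node 2: index 7 -> 7 (same)
  Node 3: index 6 -> 6 (same)
  Node 4: index 4 -> 3 (moved)
  Node 5: index 1 -> 1 (same)
  Node 6: index 2 -> 5 (moved)
  Node 7: index 3 -> 2 (moved)
Nodes that changed position: 0 4 6 7

Answer: 0 4 6 7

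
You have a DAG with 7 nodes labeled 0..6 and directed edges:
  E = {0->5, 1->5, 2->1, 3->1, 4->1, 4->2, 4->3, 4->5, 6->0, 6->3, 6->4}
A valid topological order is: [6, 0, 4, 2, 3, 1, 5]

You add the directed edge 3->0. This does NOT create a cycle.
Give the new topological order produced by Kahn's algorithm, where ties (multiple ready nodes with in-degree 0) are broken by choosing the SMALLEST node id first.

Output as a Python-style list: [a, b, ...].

Answer: [6, 4, 2, 3, 0, 1, 5]

Derivation:
Old toposort: [6, 0, 4, 2, 3, 1, 5]
Added edge: 3->0
Position of 3 (4) > position of 0 (1). Must reorder: 3 must now come before 0.
Run Kahn's algorithm (break ties by smallest node id):
  initial in-degrees: [2, 3, 1, 2, 1, 3, 0]
  ready (indeg=0): [6]
  pop 6: indeg[0]->1; indeg[3]->1; indeg[4]->0 | ready=[4] | order so far=[6]
  pop 4: indeg[1]->2; indeg[2]->0; indeg[3]->0; indeg[5]->2 | ready=[2, 3] | order so far=[6, 4]
  pop 2: indeg[1]->1 | ready=[3] | order so far=[6, 4, 2]
  pop 3: indeg[0]->0; indeg[1]->0 | ready=[0, 1] | order so far=[6, 4, 2, 3]
  pop 0: indeg[5]->1 | ready=[1] | order so far=[6, 4, 2, 3, 0]
  pop 1: indeg[5]->0 | ready=[5] | order so far=[6, 4, 2, 3, 0, 1]
  pop 5: no out-edges | ready=[] | order so far=[6, 4, 2, 3, 0, 1, 5]
  Result: [6, 4, 2, 3, 0, 1, 5]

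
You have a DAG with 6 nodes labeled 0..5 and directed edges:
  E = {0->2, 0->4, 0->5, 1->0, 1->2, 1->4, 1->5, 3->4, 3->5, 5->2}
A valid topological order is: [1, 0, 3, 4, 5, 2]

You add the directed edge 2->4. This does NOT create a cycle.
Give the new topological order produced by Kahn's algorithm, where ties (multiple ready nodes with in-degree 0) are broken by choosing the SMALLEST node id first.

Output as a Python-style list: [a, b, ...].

Answer: [1, 0, 3, 5, 2, 4]

Derivation:
Old toposort: [1, 0, 3, 4, 5, 2]
Added edge: 2->4
Position of 2 (5) > position of 4 (3). Must reorder: 2 must now come before 4.
Run Kahn's algorithm (break ties by smallest node id):
  initial in-degrees: [1, 0, 3, 0, 4, 3]
  ready (indeg=0): [1, 3]
  pop 1: indeg[0]->0; indeg[2]->2; indeg[4]->3; indeg[5]->2 | ready=[0, 3] | order so far=[1]
  pop 0: indeg[2]->1; indeg[4]->2; indeg[5]->1 | ready=[3] | order so far=[1, 0]
  pop 3: indeg[4]->1; indeg[5]->0 | ready=[5] | order so far=[1, 0, 3]
  pop 5: indeg[2]->0 | ready=[2] | order so far=[1, 0, 3, 5]
  pop 2: indeg[4]->0 | ready=[4] | order so far=[1, 0, 3, 5, 2]
  pop 4: no out-edges | ready=[] | order so far=[1, 0, 3, 5, 2, 4]
  Result: [1, 0, 3, 5, 2, 4]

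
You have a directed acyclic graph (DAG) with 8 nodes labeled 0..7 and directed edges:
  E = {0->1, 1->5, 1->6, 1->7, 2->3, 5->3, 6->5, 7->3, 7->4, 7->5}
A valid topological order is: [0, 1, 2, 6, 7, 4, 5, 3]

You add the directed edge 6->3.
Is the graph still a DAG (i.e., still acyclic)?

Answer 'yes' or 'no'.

Given toposort: [0, 1, 2, 6, 7, 4, 5, 3]
Position of 6: index 3; position of 3: index 7
New edge 6->3: forward
Forward edge: respects the existing order. Still a DAG, same toposort still valid.
Still a DAG? yes

Answer: yes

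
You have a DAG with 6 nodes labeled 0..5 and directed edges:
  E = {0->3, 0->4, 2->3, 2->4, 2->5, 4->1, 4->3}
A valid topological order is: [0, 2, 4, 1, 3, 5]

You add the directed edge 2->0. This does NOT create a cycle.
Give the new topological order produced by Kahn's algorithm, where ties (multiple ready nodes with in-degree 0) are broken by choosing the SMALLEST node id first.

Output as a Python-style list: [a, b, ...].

Old toposort: [0, 2, 4, 1, 3, 5]
Added edge: 2->0
Position of 2 (1) > position of 0 (0). Must reorder: 2 must now come before 0.
Run Kahn's algorithm (break ties by smallest node id):
  initial in-degrees: [1, 1, 0, 3, 2, 1]
  ready (indeg=0): [2]
  pop 2: indeg[0]->0; indeg[3]->2; indeg[4]->1; indeg[5]->0 | ready=[0, 5] | order so far=[2]
  pop 0: indeg[3]->1; indeg[4]->0 | ready=[4, 5] | order so far=[2, 0]
  pop 4: indeg[1]->0; indeg[3]->0 | ready=[1, 3, 5] | order so far=[2, 0, 4]
  pop 1: no out-edges | ready=[3, 5] | order so far=[2, 0, 4, 1]
  pop 3: no out-edges | ready=[5] | order so far=[2, 0, 4, 1, 3]
  pop 5: no out-edges | ready=[] | order so far=[2, 0, 4, 1, 3, 5]
  Result: [2, 0, 4, 1, 3, 5]

Answer: [2, 0, 4, 1, 3, 5]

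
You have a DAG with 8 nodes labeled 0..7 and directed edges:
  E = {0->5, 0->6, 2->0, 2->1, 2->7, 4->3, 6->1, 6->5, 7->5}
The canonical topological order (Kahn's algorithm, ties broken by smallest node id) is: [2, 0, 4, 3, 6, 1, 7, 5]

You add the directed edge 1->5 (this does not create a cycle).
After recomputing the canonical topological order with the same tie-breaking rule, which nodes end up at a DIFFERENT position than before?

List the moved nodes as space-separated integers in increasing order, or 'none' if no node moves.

Old toposort: [2, 0, 4, 3, 6, 1, 7, 5]
Added edge 1->5
Recompute Kahn (smallest-id tiebreak):
  initial in-degrees: [1, 2, 0, 1, 0, 4, 1, 1]
  ready (indeg=0): [2, 4]
  pop 2: indeg[0]->0; indeg[1]->1; indeg[7]->0 | ready=[0, 4, 7] | order so far=[2]
  pop 0: indeg[5]->3; indeg[6]->0 | ready=[4, 6, 7] | order so far=[2, 0]
  pop 4: indeg[3]->0 | ready=[3, 6, 7] | order so far=[2, 0, 4]
  pop 3: no out-edges | ready=[6, 7] | order so far=[2, 0, 4, 3]
  pop 6: indeg[1]->0; indeg[5]->2 | ready=[1, 7] | order so far=[2, 0, 4, 3, 6]
  pop 1: indeg[5]->1 | ready=[7] | order so far=[2, 0, 4, 3, 6, 1]
  pop 7: indeg[5]->0 | ready=[5] | order so far=[2, 0, 4, 3, 6, 1, 7]
  pop 5: no out-edges | ready=[] | order so far=[2, 0, 4, 3, 6, 1, 7, 5]
New canonical toposort: [2, 0, 4, 3, 6, 1, 7, 5]
Compare positions:
  Node 0: index 1 -> 1 (same)
  Node 1: index 5 -> 5 (same)
  Node 2: index 0 -> 0 (same)
  Node 3: index 3 -> 3 (same)
  Node 4: index 2 -> 2 (same)
  Node 5: index 7 -> 7 (same)
  Node 6: index 4 -> 4 (same)
  Node 7: index 6 -> 6 (same)
Nodes that changed position: none

Answer: none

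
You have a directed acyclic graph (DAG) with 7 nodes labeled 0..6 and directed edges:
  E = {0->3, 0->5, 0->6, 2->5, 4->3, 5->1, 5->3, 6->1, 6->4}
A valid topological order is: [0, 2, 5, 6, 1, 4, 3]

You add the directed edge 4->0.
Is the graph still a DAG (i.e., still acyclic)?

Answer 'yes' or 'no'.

Answer: no

Derivation:
Given toposort: [0, 2, 5, 6, 1, 4, 3]
Position of 4: index 5; position of 0: index 0
New edge 4->0: backward (u after v in old order)
Backward edge: old toposort is now invalid. Check if this creates a cycle.
Does 0 already reach 4? Reachable from 0: [0, 1, 3, 4, 5, 6]. YES -> cycle!
Still a DAG? no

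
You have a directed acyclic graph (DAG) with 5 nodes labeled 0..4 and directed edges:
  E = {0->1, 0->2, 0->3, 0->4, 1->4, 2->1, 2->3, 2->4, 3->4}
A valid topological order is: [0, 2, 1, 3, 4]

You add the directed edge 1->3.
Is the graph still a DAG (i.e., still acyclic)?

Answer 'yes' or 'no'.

Answer: yes

Derivation:
Given toposort: [0, 2, 1, 3, 4]
Position of 1: index 2; position of 3: index 3
New edge 1->3: forward
Forward edge: respects the existing order. Still a DAG, same toposort still valid.
Still a DAG? yes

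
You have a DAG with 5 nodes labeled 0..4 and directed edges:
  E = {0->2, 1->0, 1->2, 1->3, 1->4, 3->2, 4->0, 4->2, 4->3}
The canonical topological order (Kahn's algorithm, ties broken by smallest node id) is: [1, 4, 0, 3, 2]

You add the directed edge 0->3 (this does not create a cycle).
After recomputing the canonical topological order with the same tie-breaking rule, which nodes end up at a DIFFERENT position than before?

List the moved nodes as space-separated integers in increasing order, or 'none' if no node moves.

Old toposort: [1, 4, 0, 3, 2]
Added edge 0->3
Recompute Kahn (smallest-id tiebreak):
  initial in-degrees: [2, 0, 4, 3, 1]
  ready (indeg=0): [1]
  pop 1: indeg[0]->1; indeg[2]->3; indeg[3]->2; indeg[4]->0 | ready=[4] | order so far=[1]
  pop 4: indeg[0]->0; indeg[2]->2; indeg[3]->1 | ready=[0] | order so far=[1, 4]
  pop 0: indeg[2]->1; indeg[3]->0 | ready=[3] | order so far=[1, 4, 0]
  pop 3: indeg[2]->0 | ready=[2] | order so far=[1, 4, 0, 3]
  pop 2: no out-edges | ready=[] | order so far=[1, 4, 0, 3, 2]
New canonical toposort: [1, 4, 0, 3, 2]
Compare positions:
  Node 0: index 2 -> 2 (same)
  Node 1: index 0 -> 0 (same)
  Node 2: index 4 -> 4 (same)
  Node 3: index 3 -> 3 (same)
  Node 4: index 1 -> 1 (same)
Nodes that changed position: none

Answer: none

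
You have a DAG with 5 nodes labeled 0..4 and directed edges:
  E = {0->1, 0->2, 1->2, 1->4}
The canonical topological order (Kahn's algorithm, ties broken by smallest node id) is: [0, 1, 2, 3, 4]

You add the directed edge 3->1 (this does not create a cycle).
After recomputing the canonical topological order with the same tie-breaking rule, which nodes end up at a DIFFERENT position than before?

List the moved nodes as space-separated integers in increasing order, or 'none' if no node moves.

Answer: 1 2 3

Derivation:
Old toposort: [0, 1, 2, 3, 4]
Added edge 3->1
Recompute Kahn (smallest-id tiebreak):
  initial in-degrees: [0, 2, 2, 0, 1]
  ready (indeg=0): [0, 3]
  pop 0: indeg[1]->1; indeg[2]->1 | ready=[3] | order so far=[0]
  pop 3: indeg[1]->0 | ready=[1] | order so far=[0, 3]
  pop 1: indeg[2]->0; indeg[4]->0 | ready=[2, 4] | order so far=[0, 3, 1]
  pop 2: no out-edges | ready=[4] | order so far=[0, 3, 1, 2]
  pop 4: no out-edges | ready=[] | order so far=[0, 3, 1, 2, 4]
New canonical toposort: [0, 3, 1, 2, 4]
Compare positions:
  Node 0: index 0 -> 0 (same)
  Node 1: index 1 -> 2 (moved)
  Node 2: index 2 -> 3 (moved)
  Node 3: index 3 -> 1 (moved)
  Node 4: index 4 -> 4 (same)
Nodes that changed position: 1 2 3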